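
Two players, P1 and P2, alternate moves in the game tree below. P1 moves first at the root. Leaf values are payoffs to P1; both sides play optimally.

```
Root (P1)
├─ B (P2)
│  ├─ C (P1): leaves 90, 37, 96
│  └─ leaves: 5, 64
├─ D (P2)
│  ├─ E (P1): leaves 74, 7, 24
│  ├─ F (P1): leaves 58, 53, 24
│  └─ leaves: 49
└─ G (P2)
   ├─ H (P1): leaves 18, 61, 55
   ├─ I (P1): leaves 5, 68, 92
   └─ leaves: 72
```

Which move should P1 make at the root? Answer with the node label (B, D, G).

G

C (P1): max(90, 37, 96) = 96
B (P2): min(96, 5, 64) = 5
E (P1): max(74, 7, 24) = 74
F (P1): max(58, 53, 24) = 58
D (P2): min(74, 58, 49) = 49
H (P1): max(18, 61, 55) = 61
I (P1): max(5, 68, 92) = 92
G (P2): min(61, 92, 72) = 61
Root (P1): max(5, 49, 61) = 61
P1 picks the child with the highest value: G (value 61).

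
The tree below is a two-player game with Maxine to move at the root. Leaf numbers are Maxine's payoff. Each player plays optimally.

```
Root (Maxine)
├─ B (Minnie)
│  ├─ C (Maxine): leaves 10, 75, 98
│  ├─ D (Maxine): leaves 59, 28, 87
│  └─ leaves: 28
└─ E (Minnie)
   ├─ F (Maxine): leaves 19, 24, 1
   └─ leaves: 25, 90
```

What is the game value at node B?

28

C: max(10, 75, 98) = 98
D: max(59, 28, 87) = 87
B: min(98, 87, 28) = 28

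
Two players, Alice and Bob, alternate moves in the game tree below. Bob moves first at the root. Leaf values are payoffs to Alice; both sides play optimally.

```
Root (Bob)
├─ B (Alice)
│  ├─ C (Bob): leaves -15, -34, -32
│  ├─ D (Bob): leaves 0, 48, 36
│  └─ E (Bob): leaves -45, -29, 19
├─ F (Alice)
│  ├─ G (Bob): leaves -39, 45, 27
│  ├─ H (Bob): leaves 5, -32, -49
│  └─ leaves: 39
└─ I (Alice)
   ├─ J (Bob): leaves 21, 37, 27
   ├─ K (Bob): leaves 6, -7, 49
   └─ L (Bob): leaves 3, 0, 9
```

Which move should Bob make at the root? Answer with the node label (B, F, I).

C (Bob): min(-15, -34, -32) = -34
D (Bob): min(0, 48, 36) = 0
E (Bob): min(-45, -29, 19) = -45
B (Alice): max(-34, 0, -45) = 0
G (Bob): min(-39, 45, 27) = -39
H (Bob): min(5, -32, -49) = -49
F (Alice): max(-39, -49, 39) = 39
J (Bob): min(21, 37, 27) = 21
K (Bob): min(6, -7, 49) = -7
L (Bob): min(3, 0, 9) = 0
I (Alice): max(21, -7, 0) = 21
Root (Bob): min(0, 39, 21) = 0
Bob picks the child with the lowest value: B (value 0).

B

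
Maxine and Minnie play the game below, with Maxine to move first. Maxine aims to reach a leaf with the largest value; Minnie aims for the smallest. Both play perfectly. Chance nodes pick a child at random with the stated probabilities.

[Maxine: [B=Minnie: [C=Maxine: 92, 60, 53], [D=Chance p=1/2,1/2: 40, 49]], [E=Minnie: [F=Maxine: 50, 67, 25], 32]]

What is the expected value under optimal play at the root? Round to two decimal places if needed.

44.5

C (Maxine): max(92, 60, 53) = 92
D (Chance): 1/2·40 + 1/2·49 = 44.5
B (Minnie): min(92, 44.5) = 44.5
F (Maxine): max(50, 67, 25) = 67
E (Minnie): min(67, 32) = 32
Root (Maxine): max(44.5, 32) = 44.5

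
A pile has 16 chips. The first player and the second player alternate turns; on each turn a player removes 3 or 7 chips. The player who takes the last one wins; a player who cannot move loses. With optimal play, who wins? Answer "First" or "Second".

Second

Compute winning (W) and losing (L) positions by backward induction:
i:   0  1  2  3  4  5  6  7  8  9 10 11 12 13 14 15 16
     L  L  L  W  W  W  L  W  W  W  L  L  L  W  W  W  L
Position 16 is L, so the second player wins.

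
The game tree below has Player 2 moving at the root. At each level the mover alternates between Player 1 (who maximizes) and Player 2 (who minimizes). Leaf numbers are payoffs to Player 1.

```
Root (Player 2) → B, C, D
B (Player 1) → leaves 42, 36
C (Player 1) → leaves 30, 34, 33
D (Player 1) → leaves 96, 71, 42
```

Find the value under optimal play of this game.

B (Player 1): max(42, 36) = 42
C (Player 1): max(30, 34, 33) = 34
D (Player 1): max(96, 71, 42) = 96
Root (Player 2): min(42, 34, 96) = 34

34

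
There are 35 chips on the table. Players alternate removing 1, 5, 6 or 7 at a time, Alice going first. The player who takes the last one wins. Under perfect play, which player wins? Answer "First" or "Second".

First

i:   0  1  2  3  4  5  6  7  8  9 10 11 12 13 14 15 16 17 18 19 20 21 22 23 24 25 26 27 28 29 30 31 32 33 34 35
     L  W  L  W  L  W  W  W  W  W  W  W  L  W  L  W  L  W  W  W  W  W  W  W  L  W  L  W  L  W  W  W  W  W  W  W
Position 35 is W, so the first player wins.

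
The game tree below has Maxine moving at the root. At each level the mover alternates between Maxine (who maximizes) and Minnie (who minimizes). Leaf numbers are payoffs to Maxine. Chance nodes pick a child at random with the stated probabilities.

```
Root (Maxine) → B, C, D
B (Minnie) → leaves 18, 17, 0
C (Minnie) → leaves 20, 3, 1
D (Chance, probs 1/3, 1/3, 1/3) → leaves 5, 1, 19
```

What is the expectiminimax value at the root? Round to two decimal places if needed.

B (Minnie): min(18, 17, 0) = 0
C (Minnie): min(20, 3, 1) = 1
D (Chance): 1/3·5 + 1/3·1 + 1/3·19 = 8.33
Root (Maxine): max(0, 1, 8.33) = 8.33

8.33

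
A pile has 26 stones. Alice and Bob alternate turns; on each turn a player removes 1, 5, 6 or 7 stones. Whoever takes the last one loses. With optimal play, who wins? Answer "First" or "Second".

First

Compute winning (W) and losing (L) positions by backward induction:
i:   0  1  2  3  4  5  6  7  8  9 10 11 12 13 14 15 16 17 18 19 20 21 22 23 24 25 26
     W  L  W  L  W  L  W  W  W  W  W  W  W  L  W  L  W  L  W  W  W  W  W  W  W  L  W
Position 26 is W, so the first player wins.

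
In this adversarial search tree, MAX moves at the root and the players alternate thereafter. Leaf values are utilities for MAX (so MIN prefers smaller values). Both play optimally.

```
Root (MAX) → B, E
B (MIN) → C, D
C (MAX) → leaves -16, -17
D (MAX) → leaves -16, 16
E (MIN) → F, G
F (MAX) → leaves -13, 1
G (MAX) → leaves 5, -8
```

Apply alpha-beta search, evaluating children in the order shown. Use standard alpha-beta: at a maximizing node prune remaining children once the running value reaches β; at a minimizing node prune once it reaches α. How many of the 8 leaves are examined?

6

C [α=-∞,β=+∞]: v=-16
D [α=-∞,β=-16]: v=-16 after child 1 ≥ β → β-cutoff, skip 1
B [α=-∞,β=+∞]: v=-16
F [α=-16,β=+∞]: v=1
G [α=-16,β=1]: v=5 after child 1 ≥ β → β-cutoff, skip 1
E [α=-16,β=+∞]: v=1
Root [α=-∞,β=+∞]: v=1
Leaves evaluated: 6 of 8.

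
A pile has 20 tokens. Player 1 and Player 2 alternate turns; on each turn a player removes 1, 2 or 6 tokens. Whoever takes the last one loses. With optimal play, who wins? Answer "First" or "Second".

W/L table (W = player to move can force a win):
i:   0  1  2  3  4  5  6  7  8  9 10 11 12 13 14 15 16 17 18 19 20
     W  L  W  W  L  W  W  W  L  W  W  L  W  W  W  L  W  W  L  W  W
Position 20 is W, so the first player wins.

First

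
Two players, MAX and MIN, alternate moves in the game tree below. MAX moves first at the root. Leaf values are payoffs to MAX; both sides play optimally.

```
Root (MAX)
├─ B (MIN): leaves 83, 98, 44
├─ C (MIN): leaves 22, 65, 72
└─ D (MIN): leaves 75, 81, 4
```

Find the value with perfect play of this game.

B (MIN): min(83, 98, 44) = 44
C (MIN): min(22, 65, 72) = 22
D (MIN): min(75, 81, 4) = 4
Root (MAX): max(44, 22, 4) = 44

44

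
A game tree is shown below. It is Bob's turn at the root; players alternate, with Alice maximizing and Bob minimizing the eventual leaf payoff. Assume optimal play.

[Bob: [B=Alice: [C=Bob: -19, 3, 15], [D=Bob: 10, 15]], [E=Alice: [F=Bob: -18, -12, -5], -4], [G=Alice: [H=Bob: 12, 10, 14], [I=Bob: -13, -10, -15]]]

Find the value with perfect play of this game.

C (Bob): min(-19, 3, 15) = -19
D (Bob): min(10, 15) = 10
B (Alice): max(-19, 10) = 10
F (Bob): min(-18, -12, -5) = -18
E (Alice): max(-18, -4) = -4
H (Bob): min(12, 10, 14) = 10
I (Bob): min(-13, -10, -15) = -15
G (Alice): max(10, -15) = 10
Root (Bob): min(10, -4, 10) = -4

-4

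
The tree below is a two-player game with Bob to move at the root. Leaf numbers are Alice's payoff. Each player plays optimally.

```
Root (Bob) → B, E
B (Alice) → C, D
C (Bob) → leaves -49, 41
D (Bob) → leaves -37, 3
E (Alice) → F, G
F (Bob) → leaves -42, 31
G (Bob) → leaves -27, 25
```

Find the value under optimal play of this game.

-37

C (Bob): min(-49, 41) = -49
D (Bob): min(-37, 3) = -37
B (Alice): max(-49, -37) = -37
F (Bob): min(-42, 31) = -42
G (Bob): min(-27, 25) = -27
E (Alice): max(-42, -27) = -27
Root (Bob): min(-37, -27) = -37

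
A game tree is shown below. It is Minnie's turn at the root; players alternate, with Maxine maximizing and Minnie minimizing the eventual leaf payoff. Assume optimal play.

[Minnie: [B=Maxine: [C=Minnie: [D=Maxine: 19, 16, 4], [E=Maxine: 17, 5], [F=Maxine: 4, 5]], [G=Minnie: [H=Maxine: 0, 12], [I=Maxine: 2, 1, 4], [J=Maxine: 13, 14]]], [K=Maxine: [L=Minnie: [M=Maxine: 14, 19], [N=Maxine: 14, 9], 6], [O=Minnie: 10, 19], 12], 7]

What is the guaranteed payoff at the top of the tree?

D (Maxine): max(19, 16, 4) = 19
E (Maxine): max(17, 5) = 17
F (Maxine): max(4, 5) = 5
C (Minnie): min(19, 17, 5) = 5
H (Maxine): max(0, 12) = 12
I (Maxine): max(2, 1, 4) = 4
J (Maxine): max(13, 14) = 14
G (Minnie): min(12, 4, 14) = 4
B (Maxine): max(5, 4) = 5
M (Maxine): max(14, 19) = 19
N (Maxine): max(14, 9) = 14
L (Minnie): min(19, 14, 6) = 6
O (Minnie): min(10, 19) = 10
K (Maxine): max(6, 10, 12) = 12
Root (Minnie): min(5, 12, 7) = 5

5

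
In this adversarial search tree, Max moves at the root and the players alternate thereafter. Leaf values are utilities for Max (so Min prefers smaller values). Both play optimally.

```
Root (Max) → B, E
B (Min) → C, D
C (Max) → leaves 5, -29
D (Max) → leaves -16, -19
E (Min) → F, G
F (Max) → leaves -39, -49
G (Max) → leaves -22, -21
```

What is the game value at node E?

-39

F: max(-39, -49) = -39
G: max(-22, -21) = -21
E: min(-39, -21) = -39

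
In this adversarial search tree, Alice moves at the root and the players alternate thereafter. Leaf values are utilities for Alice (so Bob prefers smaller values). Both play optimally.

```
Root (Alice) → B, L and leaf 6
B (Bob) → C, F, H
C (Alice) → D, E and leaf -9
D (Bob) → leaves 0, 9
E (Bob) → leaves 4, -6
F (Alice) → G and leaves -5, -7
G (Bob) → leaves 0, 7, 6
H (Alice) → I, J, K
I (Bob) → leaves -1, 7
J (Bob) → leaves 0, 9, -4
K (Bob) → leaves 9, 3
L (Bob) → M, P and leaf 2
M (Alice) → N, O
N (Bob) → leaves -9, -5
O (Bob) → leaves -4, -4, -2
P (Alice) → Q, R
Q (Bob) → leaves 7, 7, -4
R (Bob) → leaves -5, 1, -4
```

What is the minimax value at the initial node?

D (Bob): min(0, 9) = 0
E (Bob): min(4, -6) = -6
C (Alice): max(0, -6, -9) = 0
G (Bob): min(0, 7, 6) = 0
F (Alice): max(0, -5, -7) = 0
I (Bob): min(-1, 7) = -1
J (Bob): min(0, 9, -4) = -4
K (Bob): min(9, 3) = 3
H (Alice): max(-1, -4, 3) = 3
B (Bob): min(0, 0, 3) = 0
N (Bob): min(-9, -5) = -9
O (Bob): min(-4, -4, -2) = -4
M (Alice): max(-9, -4) = -4
Q (Bob): min(7, 7, -4) = -4
R (Bob): min(-5, 1, -4) = -5
P (Alice): max(-4, -5) = -4
L (Bob): min(-4, -4, 2) = -4
Root (Alice): max(0, -4, 6) = 6

6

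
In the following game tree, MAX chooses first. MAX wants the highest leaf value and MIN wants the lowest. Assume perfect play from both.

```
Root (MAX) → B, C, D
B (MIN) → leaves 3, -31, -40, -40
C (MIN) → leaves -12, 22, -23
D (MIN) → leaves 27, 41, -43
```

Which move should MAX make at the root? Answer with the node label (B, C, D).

C

B (MIN): min(3, -31, -40, -40) = -40
C (MIN): min(-12, 22, -23) = -23
D (MIN): min(27, 41, -43) = -43
Root (MAX): max(-40, -23, -43) = -23
MAX picks the child with the highest value: C (value -23).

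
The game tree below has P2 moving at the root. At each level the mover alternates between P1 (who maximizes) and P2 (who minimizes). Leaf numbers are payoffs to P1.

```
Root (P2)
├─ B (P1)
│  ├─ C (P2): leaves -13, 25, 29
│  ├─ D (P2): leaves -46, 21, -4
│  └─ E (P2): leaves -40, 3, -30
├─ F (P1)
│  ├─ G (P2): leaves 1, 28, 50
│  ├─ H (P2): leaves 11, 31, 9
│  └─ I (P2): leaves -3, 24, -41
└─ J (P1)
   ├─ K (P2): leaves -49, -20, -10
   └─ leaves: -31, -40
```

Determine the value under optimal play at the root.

-31

C (P2): min(-13, 25, 29) = -13
D (P2): min(-46, 21, -4) = -46
E (P2): min(-40, 3, -30) = -40
B (P1): max(-13, -46, -40) = -13
G (P2): min(1, 28, 50) = 1
H (P2): min(11, 31, 9) = 9
I (P2): min(-3, 24, -41) = -41
F (P1): max(1, 9, -41) = 9
K (P2): min(-49, -20, -10) = -49
J (P1): max(-49, -31, -40) = -31
Root (P2): min(-13, 9, -31) = -31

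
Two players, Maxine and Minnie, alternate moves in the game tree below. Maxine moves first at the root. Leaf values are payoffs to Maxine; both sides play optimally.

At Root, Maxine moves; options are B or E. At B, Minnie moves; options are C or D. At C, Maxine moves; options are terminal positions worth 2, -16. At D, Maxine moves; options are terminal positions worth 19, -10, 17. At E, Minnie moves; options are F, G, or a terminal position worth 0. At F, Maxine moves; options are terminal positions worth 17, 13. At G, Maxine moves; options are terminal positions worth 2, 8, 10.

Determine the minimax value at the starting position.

2

C (Maxine): max(2, -16) = 2
D (Maxine): max(19, -10, 17) = 19
B (Minnie): min(2, 19) = 2
F (Maxine): max(17, 13) = 17
G (Maxine): max(2, 8, 10) = 10
E (Minnie): min(17, 10, 0) = 0
Root (Maxine): max(2, 0) = 2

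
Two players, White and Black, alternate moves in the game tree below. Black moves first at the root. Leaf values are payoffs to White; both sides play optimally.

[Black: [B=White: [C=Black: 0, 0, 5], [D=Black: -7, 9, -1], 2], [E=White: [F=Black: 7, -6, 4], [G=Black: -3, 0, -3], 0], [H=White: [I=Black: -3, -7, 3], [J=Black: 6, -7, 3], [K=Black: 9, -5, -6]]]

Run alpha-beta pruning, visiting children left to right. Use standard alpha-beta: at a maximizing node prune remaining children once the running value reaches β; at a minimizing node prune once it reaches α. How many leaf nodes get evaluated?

C [α=-∞,β=+∞]: v=0
D [α=0,β=+∞]: v=-7 after child 1 ≤ α → α-cutoff, skip 2
B [α=-∞,β=+∞]: v=2
F [α=-∞,β=2]: v=-6
G [α=-6,β=2]: v=-3
E [α=-∞,β=2]: v=0
I [α=-∞,β=0]: v=-7
J [α=-7,β=0]: v=-7 after child 2 ≤ α → α-cutoff, skip 1
K [α=-7,β=0]: v=-6
H [α=-∞,β=0]: v=-6
Root [α=-∞,β=+∞]: v=-6
Leaves evaluated: 20 of 23.

20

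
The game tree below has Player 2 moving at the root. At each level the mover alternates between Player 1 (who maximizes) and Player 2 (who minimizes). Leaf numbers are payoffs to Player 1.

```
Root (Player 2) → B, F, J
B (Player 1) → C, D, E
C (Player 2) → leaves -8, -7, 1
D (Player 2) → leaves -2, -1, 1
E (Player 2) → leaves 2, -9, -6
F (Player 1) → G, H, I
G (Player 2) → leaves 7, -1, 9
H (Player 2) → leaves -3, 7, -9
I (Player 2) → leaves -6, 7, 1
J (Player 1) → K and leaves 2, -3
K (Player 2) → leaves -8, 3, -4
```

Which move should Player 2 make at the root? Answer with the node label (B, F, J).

B

C (Player 2): min(-8, -7, 1) = -8
D (Player 2): min(-2, -1, 1) = -2
E (Player 2): min(2, -9, -6) = -9
B (Player 1): max(-8, -2, -9) = -2
G (Player 2): min(7, -1, 9) = -1
H (Player 2): min(-3, 7, -9) = -9
I (Player 2): min(-6, 7, 1) = -6
F (Player 1): max(-1, -9, -6) = -1
K (Player 2): min(-8, 3, -4) = -8
J (Player 1): max(-8, 2, -3) = 2
Root (Player 2): min(-2, -1, 2) = -2
Player 2 picks the child with the lowest value: B (value -2).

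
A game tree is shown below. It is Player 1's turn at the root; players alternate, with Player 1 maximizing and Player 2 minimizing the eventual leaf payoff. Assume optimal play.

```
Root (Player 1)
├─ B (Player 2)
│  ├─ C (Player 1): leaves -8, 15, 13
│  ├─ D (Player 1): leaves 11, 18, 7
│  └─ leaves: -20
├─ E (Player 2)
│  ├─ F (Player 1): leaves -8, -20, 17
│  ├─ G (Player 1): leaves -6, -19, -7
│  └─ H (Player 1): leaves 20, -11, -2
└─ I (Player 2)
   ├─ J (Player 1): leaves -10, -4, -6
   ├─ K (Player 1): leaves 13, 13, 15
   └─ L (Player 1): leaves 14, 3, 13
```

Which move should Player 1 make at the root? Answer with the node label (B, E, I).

C (Player 1): max(-8, 15, 13) = 15
D (Player 1): max(11, 18, 7) = 18
B (Player 2): min(15, 18, -20) = -20
F (Player 1): max(-8, -20, 17) = 17
G (Player 1): max(-6, -19, -7) = -6
H (Player 1): max(20, -11, -2) = 20
E (Player 2): min(17, -6, 20) = -6
J (Player 1): max(-10, -4, -6) = -4
K (Player 1): max(13, 13, 15) = 15
L (Player 1): max(14, 3, 13) = 14
I (Player 2): min(-4, 15, 14) = -4
Root (Player 1): max(-20, -6, -4) = -4
Player 1 picks the child with the highest value: I (value -4).

I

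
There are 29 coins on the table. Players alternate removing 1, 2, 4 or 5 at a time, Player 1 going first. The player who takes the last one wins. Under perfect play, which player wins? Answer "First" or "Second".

Mark each pile size as W (mover wins) or L (mover loses):
i:   0  1  2  3  4  5  6  7  8  9 10 11 12 13 14 15 16 17 18 19 20 21 22 23 24 25 26 27 28 29
     L  W  W  L  W  W  L  W  W  L  W  W  L  W  W  L  W  W  L  W  W  L  W  W  L  W  W  L  W  W
Position 29 is W, so the first player wins.

First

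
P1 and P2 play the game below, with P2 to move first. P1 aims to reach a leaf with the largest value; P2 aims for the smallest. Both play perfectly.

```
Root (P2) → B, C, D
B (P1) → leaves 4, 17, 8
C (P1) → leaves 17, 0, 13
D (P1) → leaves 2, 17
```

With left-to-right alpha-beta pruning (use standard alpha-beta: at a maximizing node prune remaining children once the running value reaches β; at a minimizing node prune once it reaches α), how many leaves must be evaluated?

6

B [α=-∞,β=+∞]: v=17
C [α=-∞,β=17]: v=17 after child 1 ≥ β → β-cutoff, skip 2
D [α=-∞,β=17]: v=17
Root [α=-∞,β=+∞]: v=17
Leaves evaluated: 6 of 8.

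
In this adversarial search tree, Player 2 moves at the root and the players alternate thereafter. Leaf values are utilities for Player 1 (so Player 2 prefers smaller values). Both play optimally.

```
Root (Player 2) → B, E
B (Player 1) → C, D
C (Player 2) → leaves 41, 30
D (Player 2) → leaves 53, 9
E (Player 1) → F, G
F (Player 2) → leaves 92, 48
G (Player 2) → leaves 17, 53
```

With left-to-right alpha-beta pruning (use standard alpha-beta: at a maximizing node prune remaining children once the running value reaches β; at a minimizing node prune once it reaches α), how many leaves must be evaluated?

C [α=-∞,β=+∞]: v=30
D [α=30,β=+∞]: v=9
B [α=-∞,β=+∞]: v=30
F [α=-∞,β=30]: v=48
E [α=-∞,β=30]: v=48 after child 1 ≥ β → β-cutoff, skip 1
Root [α=-∞,β=+∞]: v=30
Leaves evaluated: 6 of 8.

6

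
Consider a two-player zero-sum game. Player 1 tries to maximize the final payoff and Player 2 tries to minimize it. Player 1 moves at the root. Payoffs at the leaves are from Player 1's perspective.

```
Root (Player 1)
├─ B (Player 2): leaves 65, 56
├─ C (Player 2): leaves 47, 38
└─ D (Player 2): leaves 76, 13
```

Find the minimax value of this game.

B (Player 2): min(65, 56) = 56
C (Player 2): min(47, 38) = 38
D (Player 2): min(76, 13) = 13
Root (Player 1): max(56, 38, 13) = 56

56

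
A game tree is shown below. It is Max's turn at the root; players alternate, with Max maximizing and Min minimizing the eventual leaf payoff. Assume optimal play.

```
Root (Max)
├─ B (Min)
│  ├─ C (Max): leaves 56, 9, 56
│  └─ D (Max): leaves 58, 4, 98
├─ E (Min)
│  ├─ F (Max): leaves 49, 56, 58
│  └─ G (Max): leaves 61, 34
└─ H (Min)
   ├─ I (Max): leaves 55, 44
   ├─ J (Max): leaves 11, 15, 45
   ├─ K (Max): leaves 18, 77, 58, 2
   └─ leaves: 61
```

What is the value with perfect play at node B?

56

C: max(56, 9, 56) = 56
D: max(58, 4, 98) = 98
B: min(56, 98) = 56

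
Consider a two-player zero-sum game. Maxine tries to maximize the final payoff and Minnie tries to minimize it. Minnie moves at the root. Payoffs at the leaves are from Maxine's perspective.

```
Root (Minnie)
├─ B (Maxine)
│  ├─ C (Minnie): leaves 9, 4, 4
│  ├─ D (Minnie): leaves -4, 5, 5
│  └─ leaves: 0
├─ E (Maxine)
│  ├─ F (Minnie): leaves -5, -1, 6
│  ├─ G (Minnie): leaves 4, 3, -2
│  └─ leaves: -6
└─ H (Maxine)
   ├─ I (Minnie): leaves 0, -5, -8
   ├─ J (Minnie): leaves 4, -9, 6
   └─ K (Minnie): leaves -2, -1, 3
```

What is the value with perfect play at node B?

4

C: min(9, 4, 4) = 4
D: min(-4, 5, 5) = -4
B: max(4, -4, 0) = 4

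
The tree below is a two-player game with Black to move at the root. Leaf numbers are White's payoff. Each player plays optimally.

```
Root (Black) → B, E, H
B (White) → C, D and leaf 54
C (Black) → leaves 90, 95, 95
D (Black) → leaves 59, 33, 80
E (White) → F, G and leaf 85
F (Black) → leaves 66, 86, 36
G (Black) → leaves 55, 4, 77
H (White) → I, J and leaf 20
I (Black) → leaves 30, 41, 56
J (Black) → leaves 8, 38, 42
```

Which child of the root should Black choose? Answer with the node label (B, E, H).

H

C (Black): min(90, 95, 95) = 90
D (Black): min(59, 33, 80) = 33
B (White): max(90, 33, 54) = 90
F (Black): min(66, 86, 36) = 36
G (Black): min(55, 4, 77) = 4
E (White): max(36, 4, 85) = 85
I (Black): min(30, 41, 56) = 30
J (Black): min(8, 38, 42) = 8
H (White): max(30, 8, 20) = 30
Root (Black): min(90, 85, 30) = 30
Black picks the child with the lowest value: H (value 30).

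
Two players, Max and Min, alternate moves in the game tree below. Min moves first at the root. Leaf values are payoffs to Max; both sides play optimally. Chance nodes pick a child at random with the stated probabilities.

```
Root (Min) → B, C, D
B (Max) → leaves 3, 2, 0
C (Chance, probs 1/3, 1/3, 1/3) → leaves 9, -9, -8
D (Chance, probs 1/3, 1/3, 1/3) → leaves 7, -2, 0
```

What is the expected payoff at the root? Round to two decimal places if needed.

B (Max): max(3, 2, 0) = 3
C (Chance): 1/3·9 + 1/3·-9 + 1/3·-8 = -2.67
D (Chance): 1/3·7 + 1/3·-2 + 1/3·0 = 1.67
Root (Min): min(3, -2.67, 1.67) = -2.67

-2.67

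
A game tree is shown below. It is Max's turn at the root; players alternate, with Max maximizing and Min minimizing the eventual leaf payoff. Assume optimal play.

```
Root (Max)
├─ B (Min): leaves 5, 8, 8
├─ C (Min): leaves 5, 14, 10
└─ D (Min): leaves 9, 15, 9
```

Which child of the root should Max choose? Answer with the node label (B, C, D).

B (Min): min(5, 8, 8) = 5
C (Min): min(5, 14, 10) = 5
D (Min): min(9, 15, 9) = 9
Root (Max): max(5, 5, 9) = 9
Max picks the child with the highest value: D (value 9).

D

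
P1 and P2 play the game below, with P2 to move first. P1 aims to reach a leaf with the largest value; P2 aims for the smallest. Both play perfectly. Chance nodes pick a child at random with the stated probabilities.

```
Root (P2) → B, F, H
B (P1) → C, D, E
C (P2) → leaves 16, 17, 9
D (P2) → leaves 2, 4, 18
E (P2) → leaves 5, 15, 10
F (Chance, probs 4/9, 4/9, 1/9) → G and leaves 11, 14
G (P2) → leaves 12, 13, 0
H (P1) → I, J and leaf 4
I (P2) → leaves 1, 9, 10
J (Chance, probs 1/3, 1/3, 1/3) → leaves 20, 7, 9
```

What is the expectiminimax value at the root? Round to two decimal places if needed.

C (P2): min(16, 17, 9) = 9
D (P2): min(2, 4, 18) = 2
E (P2): min(5, 15, 10) = 5
B (P1): max(9, 2, 5) = 9
G (P2): min(12, 13, 0) = 0
F (Chance): 4/9·0 + 4/9·11 + 1/9·14 = 6.44
I (P2): min(1, 9, 10) = 1
J (Chance): 1/3·20 + 1/3·7 + 1/3·9 = 12
H (P1): max(1, 12, 4) = 12
Root (P2): min(9, 6.44, 12) = 6.44

6.44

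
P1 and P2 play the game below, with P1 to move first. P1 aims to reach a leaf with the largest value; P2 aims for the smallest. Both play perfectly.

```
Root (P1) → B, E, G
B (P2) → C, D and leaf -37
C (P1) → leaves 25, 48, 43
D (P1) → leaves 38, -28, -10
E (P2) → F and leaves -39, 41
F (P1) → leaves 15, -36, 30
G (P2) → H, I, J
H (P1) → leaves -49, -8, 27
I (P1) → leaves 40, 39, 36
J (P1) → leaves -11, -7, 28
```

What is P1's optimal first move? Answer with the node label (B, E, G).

G

C (P1): max(25, 48, 43) = 48
D (P1): max(38, -28, -10) = 38
B (P2): min(48, 38, -37) = -37
F (P1): max(15, -36, 30) = 30
E (P2): min(30, -39, 41) = -39
H (P1): max(-49, -8, 27) = 27
I (P1): max(40, 39, 36) = 40
J (P1): max(-11, -7, 28) = 28
G (P2): min(27, 40, 28) = 27
Root (P1): max(-37, -39, 27) = 27
P1 picks the child with the highest value: G (value 27).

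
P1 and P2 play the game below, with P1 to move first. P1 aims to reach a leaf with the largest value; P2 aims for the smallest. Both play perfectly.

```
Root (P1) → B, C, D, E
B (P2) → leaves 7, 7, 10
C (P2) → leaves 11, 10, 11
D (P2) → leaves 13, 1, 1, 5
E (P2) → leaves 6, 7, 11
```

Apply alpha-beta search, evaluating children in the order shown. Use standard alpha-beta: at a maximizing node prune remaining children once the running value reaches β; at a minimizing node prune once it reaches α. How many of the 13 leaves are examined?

9

B [α=-∞,β=+∞]: v=7
C [α=7,β=+∞]: v=10
D [α=10,β=+∞]: v=1 after child 2 ≤ α → α-cutoff, skip 2
E [α=10,β=+∞]: v=6 after child 1 ≤ α → α-cutoff, skip 2
Root [α=-∞,β=+∞]: v=10
Leaves evaluated: 9 of 13.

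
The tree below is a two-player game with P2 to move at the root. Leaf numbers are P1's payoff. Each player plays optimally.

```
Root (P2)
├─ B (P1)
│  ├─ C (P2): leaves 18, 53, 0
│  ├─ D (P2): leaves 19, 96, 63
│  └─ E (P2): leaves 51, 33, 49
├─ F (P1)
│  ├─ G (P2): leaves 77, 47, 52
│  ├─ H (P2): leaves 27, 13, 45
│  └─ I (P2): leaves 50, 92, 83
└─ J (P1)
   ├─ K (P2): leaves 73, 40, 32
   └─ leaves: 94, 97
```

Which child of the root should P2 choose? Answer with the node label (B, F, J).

C (P2): min(18, 53, 0) = 0
D (P2): min(19, 96, 63) = 19
E (P2): min(51, 33, 49) = 33
B (P1): max(0, 19, 33) = 33
G (P2): min(77, 47, 52) = 47
H (P2): min(27, 13, 45) = 13
I (P2): min(50, 92, 83) = 50
F (P1): max(47, 13, 50) = 50
K (P2): min(73, 40, 32) = 32
J (P1): max(32, 94, 97) = 97
Root (P2): min(33, 50, 97) = 33
P2 picks the child with the lowest value: B (value 33).

B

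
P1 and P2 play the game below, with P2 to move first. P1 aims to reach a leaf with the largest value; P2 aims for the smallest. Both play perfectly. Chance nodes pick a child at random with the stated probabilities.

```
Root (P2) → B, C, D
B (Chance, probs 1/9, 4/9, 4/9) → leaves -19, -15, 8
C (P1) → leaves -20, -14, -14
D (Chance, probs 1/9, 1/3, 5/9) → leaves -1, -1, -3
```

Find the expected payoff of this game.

B (Chance): 1/9·-19 + 4/9·-15 + 4/9·8 = -5.22
C (P1): max(-20, -14, -14) = -14
D (Chance): 1/9·-1 + 1/3·-1 + 5/9·-3 = -2.11
Root (P2): min(-5.22, -14, -2.11) = -14

-14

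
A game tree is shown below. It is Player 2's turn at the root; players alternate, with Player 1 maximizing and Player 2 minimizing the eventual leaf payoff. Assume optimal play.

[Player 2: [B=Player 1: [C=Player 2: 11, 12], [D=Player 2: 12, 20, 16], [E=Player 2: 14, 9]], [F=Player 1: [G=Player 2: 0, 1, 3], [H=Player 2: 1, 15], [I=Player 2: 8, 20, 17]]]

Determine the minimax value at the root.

C (Player 2): min(11, 12) = 11
D (Player 2): min(12, 20, 16) = 12
E (Player 2): min(14, 9) = 9
B (Player 1): max(11, 12, 9) = 12
G (Player 2): min(0, 1, 3) = 0
H (Player 2): min(1, 15) = 1
I (Player 2): min(8, 20, 17) = 8
F (Player 1): max(0, 1, 8) = 8
Root (Player 2): min(12, 8) = 8

8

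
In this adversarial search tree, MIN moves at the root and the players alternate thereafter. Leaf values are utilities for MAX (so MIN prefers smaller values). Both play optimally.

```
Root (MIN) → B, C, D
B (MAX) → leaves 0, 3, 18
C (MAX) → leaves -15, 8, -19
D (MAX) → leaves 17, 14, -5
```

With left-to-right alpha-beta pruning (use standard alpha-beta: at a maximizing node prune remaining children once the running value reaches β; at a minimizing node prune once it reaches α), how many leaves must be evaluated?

7

B [α=-∞,β=+∞]: v=18
C [α=-∞,β=18]: v=8
D [α=-∞,β=8]: v=17 after child 1 ≥ β → β-cutoff, skip 2
Root [α=-∞,β=+∞]: v=8
Leaves evaluated: 7 of 9.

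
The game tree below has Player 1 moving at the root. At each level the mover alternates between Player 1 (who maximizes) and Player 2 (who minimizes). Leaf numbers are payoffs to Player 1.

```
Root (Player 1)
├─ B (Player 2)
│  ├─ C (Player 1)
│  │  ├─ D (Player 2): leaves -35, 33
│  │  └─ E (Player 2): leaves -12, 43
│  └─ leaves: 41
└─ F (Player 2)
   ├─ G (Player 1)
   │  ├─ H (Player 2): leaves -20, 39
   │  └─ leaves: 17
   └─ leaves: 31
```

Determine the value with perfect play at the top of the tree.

17

D (Player 2): min(-35, 33) = -35
E (Player 2): min(-12, 43) = -12
C (Player 1): max(-35, -12) = -12
B (Player 2): min(-12, 41) = -12
H (Player 2): min(-20, 39) = -20
G (Player 1): max(-20, 17) = 17
F (Player 2): min(17, 31) = 17
Root (Player 1): max(-12, 17) = 17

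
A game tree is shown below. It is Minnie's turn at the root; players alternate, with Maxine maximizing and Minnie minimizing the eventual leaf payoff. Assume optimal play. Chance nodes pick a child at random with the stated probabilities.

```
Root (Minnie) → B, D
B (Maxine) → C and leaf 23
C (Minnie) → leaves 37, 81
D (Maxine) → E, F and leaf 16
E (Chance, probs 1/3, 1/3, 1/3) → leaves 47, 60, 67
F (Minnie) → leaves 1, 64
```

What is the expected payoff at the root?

C (Minnie): min(37, 81) = 37
B (Maxine): max(37, 23) = 37
E (Chance): 1/3·47 + 1/3·60 + 1/3·67 = 58
F (Minnie): min(1, 64) = 1
D (Maxine): max(58, 1, 16) = 58
Root (Minnie): min(37, 58) = 37

37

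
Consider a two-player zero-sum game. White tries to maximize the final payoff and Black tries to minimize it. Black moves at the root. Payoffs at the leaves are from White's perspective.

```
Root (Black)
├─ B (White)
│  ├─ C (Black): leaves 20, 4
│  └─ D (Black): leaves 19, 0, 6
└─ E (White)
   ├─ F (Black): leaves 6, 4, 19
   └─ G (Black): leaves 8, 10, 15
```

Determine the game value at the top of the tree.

C (Black): min(20, 4) = 4
D (Black): min(19, 0, 6) = 0
B (White): max(4, 0) = 4
F (Black): min(6, 4, 19) = 4
G (Black): min(8, 10, 15) = 8
E (White): max(4, 8) = 8
Root (Black): min(4, 8) = 4

4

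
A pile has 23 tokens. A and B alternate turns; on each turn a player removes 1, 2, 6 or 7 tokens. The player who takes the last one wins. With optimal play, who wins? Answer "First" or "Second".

Compute winning (W) and losing (L) positions by backward induction:
i:   0  1  2  3  4  5  6  7  8  9 10 11 12 13 14 15 16 17 18 19 20 21 22 23
     L  W  W  L  W  W  W  W  L  W  W  L  W  W  W  W  L  W  W  L  W  W  W  W
Position 23 is W, so the first player wins.

First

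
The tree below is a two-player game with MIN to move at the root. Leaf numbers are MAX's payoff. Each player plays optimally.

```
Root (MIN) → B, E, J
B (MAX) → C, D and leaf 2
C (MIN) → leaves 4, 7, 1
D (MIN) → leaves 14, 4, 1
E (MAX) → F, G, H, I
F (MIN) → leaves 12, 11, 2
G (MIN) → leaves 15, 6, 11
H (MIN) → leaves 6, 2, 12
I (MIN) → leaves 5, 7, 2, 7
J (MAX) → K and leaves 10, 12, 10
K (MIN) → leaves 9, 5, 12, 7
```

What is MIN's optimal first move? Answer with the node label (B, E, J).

C (MIN): min(4, 7, 1) = 1
D (MIN): min(14, 4, 1) = 1
B (MAX): max(1, 1, 2) = 2
F (MIN): min(12, 11, 2) = 2
G (MIN): min(15, 6, 11) = 6
H (MIN): min(6, 2, 12) = 2
I (MIN): min(5, 7, 2, 7) = 2
E (MAX): max(2, 6, 2, 2) = 6
K (MIN): min(9, 5, 12, 7) = 5
J (MAX): max(5, 10, 12, 10) = 12
Root (MIN): min(2, 6, 12) = 2
MIN picks the child with the lowest value: B (value 2).

B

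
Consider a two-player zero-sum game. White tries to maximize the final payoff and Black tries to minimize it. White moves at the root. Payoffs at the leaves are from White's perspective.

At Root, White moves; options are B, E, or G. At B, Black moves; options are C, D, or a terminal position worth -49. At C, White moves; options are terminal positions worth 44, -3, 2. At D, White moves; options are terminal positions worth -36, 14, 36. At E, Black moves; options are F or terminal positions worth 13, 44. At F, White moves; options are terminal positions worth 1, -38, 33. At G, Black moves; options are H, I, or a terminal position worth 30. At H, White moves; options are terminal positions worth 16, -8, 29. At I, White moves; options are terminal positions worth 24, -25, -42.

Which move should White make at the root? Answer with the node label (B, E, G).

C (White): max(44, -3, 2) = 44
D (White): max(-36, 14, 36) = 36
B (Black): min(44, 36, -49) = -49
F (White): max(1, -38, 33) = 33
E (Black): min(33, 13, 44) = 13
H (White): max(16, -8, 29) = 29
I (White): max(24, -25, -42) = 24
G (Black): min(29, 24, 30) = 24
Root (White): max(-49, 13, 24) = 24
White picks the child with the highest value: G (value 24).

G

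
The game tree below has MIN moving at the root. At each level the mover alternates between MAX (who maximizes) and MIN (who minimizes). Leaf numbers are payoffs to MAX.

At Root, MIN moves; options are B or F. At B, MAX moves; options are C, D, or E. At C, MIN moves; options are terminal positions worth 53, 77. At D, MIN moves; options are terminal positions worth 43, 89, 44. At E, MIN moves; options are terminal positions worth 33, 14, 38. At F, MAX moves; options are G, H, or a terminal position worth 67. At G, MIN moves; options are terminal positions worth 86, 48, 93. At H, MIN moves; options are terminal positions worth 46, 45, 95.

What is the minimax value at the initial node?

53

C (MIN): min(53, 77) = 53
D (MIN): min(43, 89, 44) = 43
E (MIN): min(33, 14, 38) = 14
B (MAX): max(53, 43, 14) = 53
G (MIN): min(86, 48, 93) = 48
H (MIN): min(46, 45, 95) = 45
F (MAX): max(48, 45, 67) = 67
Root (MIN): min(53, 67) = 53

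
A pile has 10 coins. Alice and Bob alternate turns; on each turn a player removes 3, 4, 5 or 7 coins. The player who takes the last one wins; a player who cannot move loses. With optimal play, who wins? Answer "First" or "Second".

Second

W/L table (W = player to move can force a win):
i:   0  1  2  3  4  5  6  7  8  9 10
     L  L  L  W  W  W  W  W  W  W  L
Position 10 is L, so the second player wins.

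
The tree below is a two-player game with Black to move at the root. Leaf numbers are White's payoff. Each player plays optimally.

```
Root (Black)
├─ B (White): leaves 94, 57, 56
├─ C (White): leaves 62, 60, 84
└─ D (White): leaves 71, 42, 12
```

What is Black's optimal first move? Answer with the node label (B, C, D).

B (White): max(94, 57, 56) = 94
C (White): max(62, 60, 84) = 84
D (White): max(71, 42, 12) = 71
Root (Black): min(94, 84, 71) = 71
Black picks the child with the lowest value: D (value 71).

D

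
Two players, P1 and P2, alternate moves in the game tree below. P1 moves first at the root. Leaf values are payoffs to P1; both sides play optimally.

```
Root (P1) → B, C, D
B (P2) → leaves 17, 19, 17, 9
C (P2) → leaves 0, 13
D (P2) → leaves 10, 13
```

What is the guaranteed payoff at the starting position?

B (P2): min(17, 19, 17, 9) = 9
C (P2): min(0, 13) = 0
D (P2): min(10, 13) = 10
Root (P1): max(9, 0, 10) = 10

10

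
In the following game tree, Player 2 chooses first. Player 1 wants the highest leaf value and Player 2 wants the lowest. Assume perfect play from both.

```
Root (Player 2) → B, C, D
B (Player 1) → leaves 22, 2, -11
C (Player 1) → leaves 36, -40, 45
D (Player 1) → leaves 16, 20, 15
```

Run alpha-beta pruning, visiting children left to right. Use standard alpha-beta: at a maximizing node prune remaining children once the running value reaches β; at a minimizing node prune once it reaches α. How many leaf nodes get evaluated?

7

B [α=-∞,β=+∞]: v=22
C [α=-∞,β=22]: v=36 after child 1 ≥ β → β-cutoff, skip 2
D [α=-∞,β=22]: v=20
Root [α=-∞,β=+∞]: v=20
Leaves evaluated: 7 of 9.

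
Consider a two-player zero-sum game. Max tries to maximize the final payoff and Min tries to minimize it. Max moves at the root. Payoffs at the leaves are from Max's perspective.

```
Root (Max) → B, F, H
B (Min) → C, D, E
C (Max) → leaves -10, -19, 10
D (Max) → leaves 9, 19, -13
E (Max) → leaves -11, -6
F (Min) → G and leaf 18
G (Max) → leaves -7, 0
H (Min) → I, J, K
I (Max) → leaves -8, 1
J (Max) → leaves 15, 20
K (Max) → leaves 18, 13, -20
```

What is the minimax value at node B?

C: max(-10, -19, 10) = 10
D: max(9, 19, -13) = 19
E: max(-11, -6) = -6
B: min(10, 19, -6) = -6

-6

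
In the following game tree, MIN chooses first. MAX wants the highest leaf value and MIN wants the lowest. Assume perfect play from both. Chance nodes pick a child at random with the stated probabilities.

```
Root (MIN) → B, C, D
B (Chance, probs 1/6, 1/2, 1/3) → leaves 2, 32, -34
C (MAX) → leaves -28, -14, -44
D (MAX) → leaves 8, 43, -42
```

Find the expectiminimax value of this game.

B (Chance): 1/6·2 + 1/2·32 + 1/3·-34 = 5
C (MAX): max(-28, -14, -44) = -14
D (MAX): max(8, 43, -42) = 43
Root (MIN): min(5, -14, 43) = -14

-14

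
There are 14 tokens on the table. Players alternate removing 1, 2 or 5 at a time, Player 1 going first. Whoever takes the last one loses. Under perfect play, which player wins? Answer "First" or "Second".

First

Mark each pile size as W (mover wins) or L (mover loses):
i:   0  1  2  3  4  5  6  7  8  9 10 11 12 13 14
     W  L  W  W  L  W  W  L  W  W  L  W  W  L  W
Position 14 is W, so the first player wins.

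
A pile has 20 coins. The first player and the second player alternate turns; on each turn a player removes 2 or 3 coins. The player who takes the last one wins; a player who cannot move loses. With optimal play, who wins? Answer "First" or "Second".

Second

Mark each pile size as W (mover wins) or L (mover loses):
i:   0  1  2  3  4  5  6  7  8  9 10 11 12 13 14 15 16 17 18 19 20
     L  L  W  W  W  L  L  W  W  W  L  L  W  W  W  L  L  W  W  W  L
Position 20 is L, so the second player wins.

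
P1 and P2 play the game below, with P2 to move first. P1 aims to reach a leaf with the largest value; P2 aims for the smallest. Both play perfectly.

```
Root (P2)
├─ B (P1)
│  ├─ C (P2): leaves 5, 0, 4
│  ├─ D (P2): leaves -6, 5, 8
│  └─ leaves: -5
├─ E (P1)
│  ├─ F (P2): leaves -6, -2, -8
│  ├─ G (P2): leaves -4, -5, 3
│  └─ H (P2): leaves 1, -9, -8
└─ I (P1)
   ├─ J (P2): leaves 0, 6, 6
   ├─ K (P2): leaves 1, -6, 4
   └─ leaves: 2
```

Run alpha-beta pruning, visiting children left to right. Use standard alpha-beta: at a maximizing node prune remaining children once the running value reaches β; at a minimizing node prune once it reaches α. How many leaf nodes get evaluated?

C [α=-∞,β=+∞]: v=0
D [α=0,β=+∞]: v=-6 after child 1 ≤ α → α-cutoff, skip 2
B [α=-∞,β=+∞]: v=0
F [α=-∞,β=0]: v=-8
G [α=-8,β=0]: v=-5
H [α=-5,β=0]: v=-9 after child 2 ≤ α → α-cutoff, skip 1
E [α=-∞,β=0]: v=-5
J [α=-∞,β=-5]: v=0
I [α=-∞,β=-5]: v=0 after child 1 ≥ β → β-cutoff, skip 2
Root [α=-∞,β=+∞]: v=-5
Leaves evaluated: 16 of 23.

16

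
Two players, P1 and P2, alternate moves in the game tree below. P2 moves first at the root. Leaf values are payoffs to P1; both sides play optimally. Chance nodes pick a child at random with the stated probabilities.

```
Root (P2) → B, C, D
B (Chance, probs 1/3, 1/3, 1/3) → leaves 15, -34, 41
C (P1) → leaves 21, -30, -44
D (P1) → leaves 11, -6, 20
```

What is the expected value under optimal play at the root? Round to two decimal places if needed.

7.33

B (Chance): 1/3·15 + 1/3·-34 + 1/3·41 = 7.33
C (P1): max(21, -30, -44) = 21
D (P1): max(11, -6, 20) = 20
Root (P2): min(7.33, 21, 20) = 7.33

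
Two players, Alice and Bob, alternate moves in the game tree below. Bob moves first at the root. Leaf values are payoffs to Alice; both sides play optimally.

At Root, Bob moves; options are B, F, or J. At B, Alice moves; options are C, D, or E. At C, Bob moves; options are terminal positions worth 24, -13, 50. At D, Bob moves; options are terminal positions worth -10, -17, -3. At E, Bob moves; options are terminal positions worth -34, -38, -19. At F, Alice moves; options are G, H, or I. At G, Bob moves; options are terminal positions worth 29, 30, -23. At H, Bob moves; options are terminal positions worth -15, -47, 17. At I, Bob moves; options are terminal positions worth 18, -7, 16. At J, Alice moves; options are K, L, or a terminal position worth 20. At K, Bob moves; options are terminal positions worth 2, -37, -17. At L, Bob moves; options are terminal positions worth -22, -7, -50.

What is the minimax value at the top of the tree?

C (Bob): min(24, -13, 50) = -13
D (Bob): min(-10, -17, -3) = -17
E (Bob): min(-34, -38, -19) = -38
B (Alice): max(-13, -17, -38) = -13
G (Bob): min(29, 30, -23) = -23
H (Bob): min(-15, -47, 17) = -47
I (Bob): min(18, -7, 16) = -7
F (Alice): max(-23, -47, -7) = -7
K (Bob): min(2, -37, -17) = -37
L (Bob): min(-22, -7, -50) = -50
J (Alice): max(-37, -50, 20) = 20
Root (Bob): min(-13, -7, 20) = -13

-13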